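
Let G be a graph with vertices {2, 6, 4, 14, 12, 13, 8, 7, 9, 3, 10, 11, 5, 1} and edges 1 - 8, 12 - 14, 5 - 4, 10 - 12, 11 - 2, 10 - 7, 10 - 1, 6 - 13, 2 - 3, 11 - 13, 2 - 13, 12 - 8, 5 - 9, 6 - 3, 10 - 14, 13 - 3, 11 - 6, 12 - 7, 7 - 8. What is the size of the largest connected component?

Starting from 4 we can reach 4, 5, 9. That is one component of size 3.
Starting from 2 we can reach 2, 3, 6, 11, 13. That is one component of size 5.
Starting from 1 we can reach 1, 7, 8, 10, 12, 14. That is one component of size 6.
The largest has 6 vertices.

6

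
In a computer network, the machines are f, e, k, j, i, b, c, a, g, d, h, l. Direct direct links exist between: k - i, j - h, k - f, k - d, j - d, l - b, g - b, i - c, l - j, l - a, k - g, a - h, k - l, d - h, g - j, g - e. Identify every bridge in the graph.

c-i, e-g, f-k, i-k

The edges on the cycle k-l-a-h-j-g-k are not bridges since each lies on that cycle.
But removing g - e disconnects g from e; removing k - f disconnects k from f; removing i - c disconnects i from c; removing i - k disconnects i from k — these are bridges.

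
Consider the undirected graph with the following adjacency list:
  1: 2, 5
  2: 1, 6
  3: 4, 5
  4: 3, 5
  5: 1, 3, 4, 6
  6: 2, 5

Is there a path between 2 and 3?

Yes

From 2 we can reach 1, 2, 3, 4, 5, 6, which includes 3.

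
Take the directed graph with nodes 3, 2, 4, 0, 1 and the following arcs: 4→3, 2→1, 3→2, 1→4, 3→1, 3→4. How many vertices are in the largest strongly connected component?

{1, 2, 3, 4} are all mutually reachable — one SCC of size 4.
{0} is an SCC by itself.
The largest has 4 vertices.

4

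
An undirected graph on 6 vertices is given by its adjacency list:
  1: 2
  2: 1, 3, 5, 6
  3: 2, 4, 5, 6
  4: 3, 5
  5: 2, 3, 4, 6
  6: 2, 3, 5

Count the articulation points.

1

Removing 2 increases the component count from 1 to 2, so 2 is a cut vertex.
By contrast removing 1 leaves 1 component; it is not a cut vertex. No other vertex is a cut vertex either.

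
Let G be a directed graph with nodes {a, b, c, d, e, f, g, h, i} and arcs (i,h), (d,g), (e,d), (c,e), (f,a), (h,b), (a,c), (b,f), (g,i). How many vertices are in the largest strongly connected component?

9

{a, b, c, d, e, f, g, h, i} are all mutually reachable — one SCC of size 9.
The largest has 9 vertices.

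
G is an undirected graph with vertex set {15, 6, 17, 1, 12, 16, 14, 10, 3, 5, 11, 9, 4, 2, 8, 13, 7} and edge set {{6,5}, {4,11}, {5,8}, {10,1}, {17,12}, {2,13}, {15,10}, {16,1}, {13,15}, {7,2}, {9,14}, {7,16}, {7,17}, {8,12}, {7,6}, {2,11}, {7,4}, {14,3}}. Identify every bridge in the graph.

The edges on the cycle 7-4-11-2-7 are not bridges since each lies on that cycle.
But removing 9—14 disconnects 9 from 14; removing 3—14 disconnects 3 from 14 — these are bridges.

14-3, 14-9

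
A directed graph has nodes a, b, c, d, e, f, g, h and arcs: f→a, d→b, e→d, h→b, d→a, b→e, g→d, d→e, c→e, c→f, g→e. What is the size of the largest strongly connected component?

3

{b, d, e} are all mutually reachable — one SCC of size 3.
{f} is an SCC by itself.
{a} is an SCC by itself.
{h} is an SCC by itself.
{c} is an SCC by itself.
(and 1 more singleton SCC)
The largest has 3 vertices.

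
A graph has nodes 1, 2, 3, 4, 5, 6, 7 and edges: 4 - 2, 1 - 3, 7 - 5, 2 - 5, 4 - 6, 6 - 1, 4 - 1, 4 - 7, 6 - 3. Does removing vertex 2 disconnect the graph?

Deleting 2 leaves 1 component (was 1) (its neighbors 4, 5 remain connected to each other), so 2 is not a cut vertex.

No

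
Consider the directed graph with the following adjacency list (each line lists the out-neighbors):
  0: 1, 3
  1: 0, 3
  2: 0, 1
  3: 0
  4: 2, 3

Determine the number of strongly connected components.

3

{0, 1, 3} are all mutually reachable — one SCC of size 3.
{4} is an SCC by itself.
{2} is an SCC by itself.
That gives 3 strongly connected components.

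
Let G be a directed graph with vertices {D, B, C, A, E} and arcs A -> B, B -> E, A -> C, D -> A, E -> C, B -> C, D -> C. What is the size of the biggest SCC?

1

{C} is an SCC by itself.
{B} is an SCC by itself.
{A} is an SCC by itself.
{D} is an SCC by itself.
{E} is an SCC by itself.
The largest has 1 vertex.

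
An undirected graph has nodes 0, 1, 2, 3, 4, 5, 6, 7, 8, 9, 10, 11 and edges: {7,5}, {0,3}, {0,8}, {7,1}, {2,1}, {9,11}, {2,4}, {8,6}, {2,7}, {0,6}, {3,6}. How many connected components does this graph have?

4

10 is isolated — a component by itself.
Starting from 9 we can reach 9, 11. That is one component of size 2.
Starting from 0 we can reach 0, 3, 6, 8. That is one component of size 4.
Starting from 1 we can reach 1, 2, 4, 5, 7. That is one component of size 5.
Total: 4 components.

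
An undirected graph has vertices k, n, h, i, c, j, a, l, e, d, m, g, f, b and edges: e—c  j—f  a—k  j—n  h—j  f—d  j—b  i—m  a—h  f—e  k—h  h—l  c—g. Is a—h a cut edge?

After removing a—h, the path a-k-h still connects them, so the edge is not a bridge.

No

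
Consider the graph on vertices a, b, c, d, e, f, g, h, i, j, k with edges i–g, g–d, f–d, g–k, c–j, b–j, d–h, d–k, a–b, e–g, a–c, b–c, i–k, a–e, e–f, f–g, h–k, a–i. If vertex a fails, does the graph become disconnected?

Deleting a raises the number of components from 1 to 2, so a is a cut vertex.

Yes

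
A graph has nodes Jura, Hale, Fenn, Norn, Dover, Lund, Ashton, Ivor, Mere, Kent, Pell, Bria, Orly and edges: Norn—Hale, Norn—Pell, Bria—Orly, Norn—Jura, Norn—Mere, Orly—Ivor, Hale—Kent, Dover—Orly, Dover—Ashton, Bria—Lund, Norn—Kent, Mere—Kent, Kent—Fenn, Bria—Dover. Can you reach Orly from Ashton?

Yes

From Ashton we can reach Bria, Ivor, Lund, Orly, Dover, Ashton, which includes Orly.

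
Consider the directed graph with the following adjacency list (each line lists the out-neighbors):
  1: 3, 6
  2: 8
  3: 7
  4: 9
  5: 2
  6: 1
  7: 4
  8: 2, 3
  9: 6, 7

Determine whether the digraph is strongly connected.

There is no directed path from 9 to 5, so the graph is not strongly connected.

No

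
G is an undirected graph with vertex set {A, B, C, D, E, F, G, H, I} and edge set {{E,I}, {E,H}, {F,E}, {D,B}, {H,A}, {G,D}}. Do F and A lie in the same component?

From F we can reach A, E, F, H, I, which includes A.

Yes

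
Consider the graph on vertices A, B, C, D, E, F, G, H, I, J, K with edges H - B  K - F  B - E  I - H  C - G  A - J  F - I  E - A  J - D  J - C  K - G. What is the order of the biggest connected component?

11

Starting from A we can reach A, B, C, D, E, F, G, H, I, J, K. That is one component of size 11.
The largest has 11 vertices.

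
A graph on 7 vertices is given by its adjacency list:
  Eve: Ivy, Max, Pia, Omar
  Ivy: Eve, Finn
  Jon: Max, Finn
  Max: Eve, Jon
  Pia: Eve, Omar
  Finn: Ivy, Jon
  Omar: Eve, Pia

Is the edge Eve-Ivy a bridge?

After removing Eve-Ivy, the path Eve-Max-Jon-Finn-Ivy still connects them, so the edge is not a bridge.

No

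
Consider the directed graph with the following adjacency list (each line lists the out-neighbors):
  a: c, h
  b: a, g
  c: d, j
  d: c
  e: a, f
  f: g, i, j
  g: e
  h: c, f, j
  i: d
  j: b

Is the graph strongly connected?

Yes

From a we can reach every vertex (a, b, c, d, e, f, g, h, i, j), and every vertex can reach a (a, b, c, d, e, f, g, h, i, j). So the whole graph is one strongly connected component.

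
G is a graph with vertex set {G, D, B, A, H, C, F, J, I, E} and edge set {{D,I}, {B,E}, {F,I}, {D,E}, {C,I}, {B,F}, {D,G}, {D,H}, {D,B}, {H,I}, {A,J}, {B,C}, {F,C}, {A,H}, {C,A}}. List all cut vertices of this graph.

Removing A increases the component count from 1 to 2, so A is a cut vertex.
Removing D increases the component count from 1 to 2, so D is a cut vertex.
By contrast removing F leaves 1 component; it is not a cut vertex. No other vertex is a cut vertex either.

A, D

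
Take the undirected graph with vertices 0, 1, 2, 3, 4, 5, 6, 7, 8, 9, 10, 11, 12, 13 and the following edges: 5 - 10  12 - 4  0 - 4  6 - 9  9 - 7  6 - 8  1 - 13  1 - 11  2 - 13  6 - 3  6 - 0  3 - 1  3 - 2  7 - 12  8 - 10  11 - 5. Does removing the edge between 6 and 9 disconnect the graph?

After removing 6 - 9, the path 6-0-4-12-7-9 still connects them, so the edge is not a bridge.

No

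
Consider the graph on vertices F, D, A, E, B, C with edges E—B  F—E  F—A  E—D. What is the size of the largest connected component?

C is isolated — a component by itself.
Starting from A we can reach A, B, D, E, F. That is one component of size 5.
The largest has 5 vertices.

5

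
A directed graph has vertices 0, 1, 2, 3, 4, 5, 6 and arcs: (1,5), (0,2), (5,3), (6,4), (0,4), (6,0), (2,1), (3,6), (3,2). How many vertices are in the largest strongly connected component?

6

{0, 1, 2, 3, 5, 6} are all mutually reachable — one SCC of size 6.
{4} is an SCC by itself.
The largest has 6 vertices.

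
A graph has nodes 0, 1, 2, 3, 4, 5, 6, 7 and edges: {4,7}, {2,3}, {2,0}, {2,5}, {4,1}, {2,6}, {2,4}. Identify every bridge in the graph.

0-2, 1-4, 2-3, 2-4, 2-5, 2-6, 4-7

removing 5 - 2 disconnects 5 from 2; removing 2 - 4 disconnects 2 from 4; removing 1 - 4 disconnects 1 from 4; removing 2 - 6 disconnects 2 from 6 — these are bridges.
In total 7 edges are bridges.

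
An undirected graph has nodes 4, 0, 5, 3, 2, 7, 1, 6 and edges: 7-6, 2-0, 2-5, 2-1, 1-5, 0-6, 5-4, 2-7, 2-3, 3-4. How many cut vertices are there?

1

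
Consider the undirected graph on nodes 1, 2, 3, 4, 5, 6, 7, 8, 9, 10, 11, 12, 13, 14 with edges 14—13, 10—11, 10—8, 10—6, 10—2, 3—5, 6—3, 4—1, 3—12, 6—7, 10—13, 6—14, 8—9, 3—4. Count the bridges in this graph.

10

The edges on the cycle 10-6-14-13-10 are not bridges since each lies on that cycle.
But removing 6—3 disconnects 6 from 3; removing 3—4 disconnects 3 from 4; removing 3—5 disconnects 3 from 5; removing 10—8 disconnects 10 from 8 — these are bridges.
In total 10 edges are bridges.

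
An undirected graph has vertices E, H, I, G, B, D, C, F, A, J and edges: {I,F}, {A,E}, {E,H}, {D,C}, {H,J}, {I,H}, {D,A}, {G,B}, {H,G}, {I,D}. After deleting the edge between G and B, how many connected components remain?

Before removal there is 1 component.
G - B is a bridge — removing it separates G's side from B's side.
After removal: 2 components.

2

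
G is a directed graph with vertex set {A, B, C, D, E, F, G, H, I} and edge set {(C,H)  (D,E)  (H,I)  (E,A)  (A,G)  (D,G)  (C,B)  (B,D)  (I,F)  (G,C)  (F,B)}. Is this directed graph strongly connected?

From A we can reach every vertex (A, B, C, D, E, F, G, H, I), and every vertex can reach A (A, B, C, D, E, F, G, H, I). So the whole graph is one strongly connected component.

Yes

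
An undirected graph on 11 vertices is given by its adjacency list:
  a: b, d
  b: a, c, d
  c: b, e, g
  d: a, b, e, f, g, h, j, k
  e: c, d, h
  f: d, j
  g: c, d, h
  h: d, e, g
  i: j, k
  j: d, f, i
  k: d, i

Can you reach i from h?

From h we can reach a, b, c, d, e, f, g, h, i, j, k, which includes i.

Yes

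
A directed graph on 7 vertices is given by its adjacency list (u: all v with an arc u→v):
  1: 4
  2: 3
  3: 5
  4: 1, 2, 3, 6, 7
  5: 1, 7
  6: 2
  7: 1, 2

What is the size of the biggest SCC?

7

{1, 2, 3, 4, 5, 6, 7} are all mutually reachable — one SCC of size 7.
The largest has 7 vertices.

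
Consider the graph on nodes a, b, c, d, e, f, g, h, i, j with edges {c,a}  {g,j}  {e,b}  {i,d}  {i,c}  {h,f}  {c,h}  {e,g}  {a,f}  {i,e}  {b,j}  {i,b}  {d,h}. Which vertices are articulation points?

i

Removing i increases the component count from 1 to 2, so i is a cut vertex.
By contrast removing d leaves 1 component; it is not a cut vertex. No other vertex is a cut vertex either.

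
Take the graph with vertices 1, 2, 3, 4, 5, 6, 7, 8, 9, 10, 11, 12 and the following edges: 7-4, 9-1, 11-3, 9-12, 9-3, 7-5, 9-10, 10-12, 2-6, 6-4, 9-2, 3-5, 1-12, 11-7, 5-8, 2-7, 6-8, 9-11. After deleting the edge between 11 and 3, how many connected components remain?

1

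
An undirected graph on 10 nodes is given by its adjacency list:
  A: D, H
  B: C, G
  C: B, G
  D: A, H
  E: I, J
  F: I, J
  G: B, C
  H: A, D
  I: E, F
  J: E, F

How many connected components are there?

3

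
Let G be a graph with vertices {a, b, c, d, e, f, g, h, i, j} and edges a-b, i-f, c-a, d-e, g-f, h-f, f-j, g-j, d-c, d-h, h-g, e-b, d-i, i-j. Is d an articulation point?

Deleting d raises the number of components from 1 to 2, so d is a cut vertex.

Yes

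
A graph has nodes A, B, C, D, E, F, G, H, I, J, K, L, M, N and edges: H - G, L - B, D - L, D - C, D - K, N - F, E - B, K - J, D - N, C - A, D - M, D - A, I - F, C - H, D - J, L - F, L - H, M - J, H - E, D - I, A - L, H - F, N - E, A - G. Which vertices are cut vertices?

Removing D increases the component count from 1 to 2, so D is a cut vertex.
By contrast removing G leaves 1 component; it is not a cut vertex. No other vertex is a cut vertex either.

D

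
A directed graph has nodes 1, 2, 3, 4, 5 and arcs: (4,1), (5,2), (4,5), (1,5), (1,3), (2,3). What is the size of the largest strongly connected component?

1

{2} is an SCC by itself.
{1} is an SCC by itself.
{5} is an SCC by itself.
{3} is an SCC by itself.
{4} is an SCC by itself.
The largest has 1 vertex.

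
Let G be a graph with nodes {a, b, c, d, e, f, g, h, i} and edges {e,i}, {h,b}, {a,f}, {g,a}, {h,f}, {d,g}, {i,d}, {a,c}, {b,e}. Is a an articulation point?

Yes

Deleting a raises the number of components from 1 to 2, so a is a cut vertex.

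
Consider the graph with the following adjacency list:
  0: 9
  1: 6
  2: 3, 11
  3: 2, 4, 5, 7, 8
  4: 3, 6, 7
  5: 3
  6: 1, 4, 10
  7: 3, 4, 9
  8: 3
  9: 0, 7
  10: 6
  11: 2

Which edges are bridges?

The edges on the cycle 7-4-3-7 are not bridges since each lies on that cycle.
But removing 7-9 disconnects 7 from 9; removing 10-6 disconnects 10 from 6; removing 0-9 disconnects 0 from 9; removing 3-2 disconnects 3 from 2 — these are bridges.
In total 9 edges are bridges.

0-9, 1-6, 10-6, 11-2, 2-3, 3-5, 3-8, 4-6, 7-9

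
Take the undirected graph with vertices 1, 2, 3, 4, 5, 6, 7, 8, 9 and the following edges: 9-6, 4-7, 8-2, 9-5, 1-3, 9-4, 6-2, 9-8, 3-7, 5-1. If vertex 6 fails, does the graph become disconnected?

No

Deleting 6 leaves 1 component (was 1) (its neighbors 2, 9 remain connected to each other), so 6 is not a cut vertex.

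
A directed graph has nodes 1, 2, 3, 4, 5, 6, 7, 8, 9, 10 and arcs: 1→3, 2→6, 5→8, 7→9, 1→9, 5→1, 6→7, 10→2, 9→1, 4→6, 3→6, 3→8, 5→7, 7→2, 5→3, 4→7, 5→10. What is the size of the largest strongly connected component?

{1, 2, 3, 6, 7, 9} are all mutually reachable — one SCC of size 6.
{5} is an SCC by itself.
{8} is an SCC by itself.
{4} is an SCC by itself.
{10} is an SCC by itself.
The largest has 6 vertices.

6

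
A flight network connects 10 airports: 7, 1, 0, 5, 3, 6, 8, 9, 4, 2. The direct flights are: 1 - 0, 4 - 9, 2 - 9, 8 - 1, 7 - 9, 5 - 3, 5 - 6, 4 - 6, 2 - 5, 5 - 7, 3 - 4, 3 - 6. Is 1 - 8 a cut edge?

Removing 1 - 8 leaves no path between 1 and 8: the component count goes from 2 to 3. So it is a bridge.

Yes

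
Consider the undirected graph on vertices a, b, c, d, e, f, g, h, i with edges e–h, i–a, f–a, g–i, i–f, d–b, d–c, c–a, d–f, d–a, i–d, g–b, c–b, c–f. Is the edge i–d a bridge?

After removing i–d, the path i-f-d still connects them, so the edge is not a bridge.

No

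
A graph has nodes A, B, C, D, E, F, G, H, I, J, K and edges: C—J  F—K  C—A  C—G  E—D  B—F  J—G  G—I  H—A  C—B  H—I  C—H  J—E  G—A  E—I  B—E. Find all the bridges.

The edges on the cycle C-B-E-I-G-J-C are not bridges since each lies on that cycle.
But removing F—B disconnects F from B; removing D—E disconnects D from E; removing F—K disconnects F from K — these are bridges.

B-F, D-E, F-K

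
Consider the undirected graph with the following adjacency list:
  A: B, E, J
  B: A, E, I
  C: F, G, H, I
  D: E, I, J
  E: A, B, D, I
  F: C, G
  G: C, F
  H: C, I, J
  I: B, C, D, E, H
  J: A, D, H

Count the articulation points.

1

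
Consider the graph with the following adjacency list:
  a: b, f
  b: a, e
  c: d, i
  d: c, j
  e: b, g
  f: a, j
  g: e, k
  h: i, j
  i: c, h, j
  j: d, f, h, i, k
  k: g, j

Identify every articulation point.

j

Removing j increases the component count from 1 to 2, so j is a cut vertex.
By contrast removing i leaves 1 component; it is not a cut vertex. No other vertex is a cut vertex either.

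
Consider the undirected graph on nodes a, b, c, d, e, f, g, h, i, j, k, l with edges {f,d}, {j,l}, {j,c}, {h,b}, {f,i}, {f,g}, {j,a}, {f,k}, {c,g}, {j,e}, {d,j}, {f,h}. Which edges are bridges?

a-j, b-h, e-j, f-h, f-i, f-k, j-l

The edges on the cycle f-d-j-c-g-f are not bridges since each lies on that cycle.
But removing e–j disconnects e from j; removing f–i disconnects f from i; removing b–h disconnects b from h; removing f–k disconnects f from k — these are bridges.
In total 7 edges are bridges.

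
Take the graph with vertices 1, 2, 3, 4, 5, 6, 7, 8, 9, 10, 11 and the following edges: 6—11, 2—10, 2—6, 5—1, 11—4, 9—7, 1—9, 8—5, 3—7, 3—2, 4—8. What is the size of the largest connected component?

11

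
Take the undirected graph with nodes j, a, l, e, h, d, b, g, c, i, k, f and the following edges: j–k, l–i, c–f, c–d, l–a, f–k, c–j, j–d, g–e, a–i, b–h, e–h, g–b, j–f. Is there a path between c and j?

Yes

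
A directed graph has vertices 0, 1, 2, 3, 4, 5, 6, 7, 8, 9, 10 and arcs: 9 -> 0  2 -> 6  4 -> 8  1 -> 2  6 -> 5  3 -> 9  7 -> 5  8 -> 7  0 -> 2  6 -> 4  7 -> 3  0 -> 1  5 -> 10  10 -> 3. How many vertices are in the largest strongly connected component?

11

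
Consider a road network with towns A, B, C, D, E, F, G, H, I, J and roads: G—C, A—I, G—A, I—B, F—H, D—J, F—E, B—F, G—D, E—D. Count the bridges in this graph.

3

The edges on the cycle G-A-I-B-F-E-D-G are not bridges since each lies on that cycle.
But removing G—C disconnects G from C; removing J—D disconnects J from D; removing H—F disconnects H from F — these are bridges.
That makes 3 bridges.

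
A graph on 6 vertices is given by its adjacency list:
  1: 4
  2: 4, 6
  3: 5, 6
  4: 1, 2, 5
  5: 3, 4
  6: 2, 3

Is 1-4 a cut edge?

Removing 1-4 leaves no path between 1 and 4: the component count goes from 1 to 2. So it is a bridge.

Yes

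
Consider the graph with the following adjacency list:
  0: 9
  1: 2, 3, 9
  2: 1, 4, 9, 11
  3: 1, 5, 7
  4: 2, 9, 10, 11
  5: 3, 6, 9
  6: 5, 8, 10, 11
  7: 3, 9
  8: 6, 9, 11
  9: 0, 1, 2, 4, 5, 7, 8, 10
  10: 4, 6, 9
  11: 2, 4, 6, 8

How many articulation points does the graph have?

1

Removing 9 increases the component count from 1 to 2, so 9 is a cut vertex.
By contrast removing 1 leaves 1 component; it is not a cut vertex. No other vertex is a cut vertex either.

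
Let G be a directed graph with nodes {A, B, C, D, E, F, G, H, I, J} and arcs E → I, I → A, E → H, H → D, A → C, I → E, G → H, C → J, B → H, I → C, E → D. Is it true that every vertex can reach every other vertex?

No

There is no directed path from A to D, so the graph is not strongly connected.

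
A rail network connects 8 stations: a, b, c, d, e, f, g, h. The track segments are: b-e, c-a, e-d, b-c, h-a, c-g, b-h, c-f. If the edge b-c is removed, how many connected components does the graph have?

1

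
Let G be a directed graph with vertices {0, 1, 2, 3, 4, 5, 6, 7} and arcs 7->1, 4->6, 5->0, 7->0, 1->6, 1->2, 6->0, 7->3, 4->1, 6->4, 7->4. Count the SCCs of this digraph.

{1, 4, 6} are all mutually reachable — one SCC of size 3.
{3} is an SCC by itself.
{2} is an SCC by itself.
{0} is an SCC by itself.
{5} is an SCC by itself.
(and 1 more singleton SCC)
That gives 6 strongly connected components.

6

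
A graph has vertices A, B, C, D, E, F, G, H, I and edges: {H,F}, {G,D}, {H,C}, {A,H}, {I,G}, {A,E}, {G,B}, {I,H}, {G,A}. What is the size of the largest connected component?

Starting from A we can reach A, B, C, D, E, F, G, H, I. That is one component of size 9.
The largest has 9 vertices.

9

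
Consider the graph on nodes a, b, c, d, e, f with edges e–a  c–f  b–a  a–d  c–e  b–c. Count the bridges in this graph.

2

The edges on the cycle b-c-e-a-b are not bridges since each lies on that cycle.
But removing c–f disconnects c from f; removing a–d disconnects a from d — these are bridges.
That makes 2 bridges.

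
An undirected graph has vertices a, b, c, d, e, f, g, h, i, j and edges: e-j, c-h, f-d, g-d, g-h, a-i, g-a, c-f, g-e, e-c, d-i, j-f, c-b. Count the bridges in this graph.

The edges on the cycle g-e-c-h-g are not bridges since each lies on that cycle.
But removing b-c disconnects b from c — this is a bridge.

1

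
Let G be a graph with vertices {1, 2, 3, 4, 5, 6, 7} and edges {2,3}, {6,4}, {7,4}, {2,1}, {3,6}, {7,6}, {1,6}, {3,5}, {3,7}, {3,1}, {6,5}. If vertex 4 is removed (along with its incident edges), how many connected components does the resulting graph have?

1

With 4 gone, the remaining components are: {1, 2, 3, 5, 6, 7}.
That is 1 component.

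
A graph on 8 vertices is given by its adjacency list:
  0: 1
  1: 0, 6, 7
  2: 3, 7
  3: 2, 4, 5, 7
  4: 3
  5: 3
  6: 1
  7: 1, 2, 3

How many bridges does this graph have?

The edges on the cycle 7-2-3-7 are not bridges since each lies on that cycle.
But removing 7-1 disconnects 7 from 1; removing 1-0 disconnects 1 from 0; removing 3-4 disconnects 3 from 4; removing 1-6 disconnects 1 from 6 — these are bridges.
In total 5 edges are bridges.

5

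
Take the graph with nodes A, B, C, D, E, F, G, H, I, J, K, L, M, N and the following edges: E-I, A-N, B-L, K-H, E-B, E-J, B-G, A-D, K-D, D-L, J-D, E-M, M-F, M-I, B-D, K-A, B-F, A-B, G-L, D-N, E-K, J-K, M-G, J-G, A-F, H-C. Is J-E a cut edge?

No

After removing J-E, the path J-K-E still connects them, so the edge is not a bridge.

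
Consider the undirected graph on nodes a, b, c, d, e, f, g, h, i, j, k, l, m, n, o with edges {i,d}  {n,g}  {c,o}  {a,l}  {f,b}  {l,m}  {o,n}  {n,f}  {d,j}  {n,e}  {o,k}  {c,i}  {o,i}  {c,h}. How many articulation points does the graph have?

7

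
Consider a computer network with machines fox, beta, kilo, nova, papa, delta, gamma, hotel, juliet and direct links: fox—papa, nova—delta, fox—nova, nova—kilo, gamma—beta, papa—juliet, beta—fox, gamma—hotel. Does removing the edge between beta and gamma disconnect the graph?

Yes

Removing beta—gamma leaves no path between beta and gamma: the component count goes from 1 to 2. So it is a bridge.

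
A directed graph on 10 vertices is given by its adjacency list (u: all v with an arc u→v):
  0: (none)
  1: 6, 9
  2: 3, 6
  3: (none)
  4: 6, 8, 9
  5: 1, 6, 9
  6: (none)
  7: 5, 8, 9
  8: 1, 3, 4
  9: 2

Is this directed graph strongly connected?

There is no directed path from 9 to 1, so the graph is not strongly connected.

No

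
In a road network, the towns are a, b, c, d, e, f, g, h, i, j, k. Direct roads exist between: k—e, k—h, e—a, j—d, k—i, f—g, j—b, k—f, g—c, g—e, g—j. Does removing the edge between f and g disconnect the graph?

No

After removing f—g, the path f-k-e-g still connects them, so the edge is not a bridge.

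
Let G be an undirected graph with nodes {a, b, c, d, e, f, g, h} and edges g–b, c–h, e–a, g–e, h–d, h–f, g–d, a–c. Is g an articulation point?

Deleting g raises the number of components from 1 to 2, so g is a cut vertex.

Yes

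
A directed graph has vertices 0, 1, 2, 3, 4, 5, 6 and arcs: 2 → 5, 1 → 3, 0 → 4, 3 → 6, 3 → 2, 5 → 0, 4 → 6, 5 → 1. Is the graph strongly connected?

There is no directed path from 0 to 1, so the graph is not strongly connected.

No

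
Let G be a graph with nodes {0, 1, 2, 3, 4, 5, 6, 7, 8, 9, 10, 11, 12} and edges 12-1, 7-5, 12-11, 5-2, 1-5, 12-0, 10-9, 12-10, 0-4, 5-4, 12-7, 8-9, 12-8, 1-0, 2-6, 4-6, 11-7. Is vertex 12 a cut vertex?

Yes

Deleting 12 raises the number of components from 2 to 3, so 12 is a cut vertex.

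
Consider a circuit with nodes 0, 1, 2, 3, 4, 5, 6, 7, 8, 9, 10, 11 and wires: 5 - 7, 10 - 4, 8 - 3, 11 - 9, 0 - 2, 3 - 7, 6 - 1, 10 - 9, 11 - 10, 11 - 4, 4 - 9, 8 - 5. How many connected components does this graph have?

Starting from 1 we can reach 1, 6. That is one component of size 2.
Starting from 0 we can reach 0, 2. That is one component of size 2.
Starting from 4 we can reach 4, 9, 10, 11. That is one component of size 4.
Starting from 3 we can reach 3, 5, 7, 8. That is one component of size 4.
Total: 4 components.

4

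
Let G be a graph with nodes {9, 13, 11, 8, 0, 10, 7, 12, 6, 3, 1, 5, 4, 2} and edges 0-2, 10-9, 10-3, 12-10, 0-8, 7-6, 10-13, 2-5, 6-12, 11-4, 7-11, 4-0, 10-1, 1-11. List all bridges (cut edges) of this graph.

The edges on the cycle 7-6-12-10-1-11-7 are not bridges since each lies on that cycle.
But removing 0-8 disconnects 0 from 8; removing 3-10 disconnects 3 from 10; removing 10-9 disconnects 10 from 9; removing 13-10 disconnects 13 from 10 — these are bridges.
In total 8 edges are bridges.

0-2, 0-4, 0-8, 10-13, 10-3, 10-9, 11-4, 2-5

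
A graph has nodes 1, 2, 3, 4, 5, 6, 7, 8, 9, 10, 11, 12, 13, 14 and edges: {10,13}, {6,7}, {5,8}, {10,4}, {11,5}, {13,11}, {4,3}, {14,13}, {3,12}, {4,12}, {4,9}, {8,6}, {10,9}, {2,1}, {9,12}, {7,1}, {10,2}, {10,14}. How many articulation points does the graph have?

Removing 10 increases the component count from 1 to 2, so 10 is a cut vertex.
By contrast removing 2 leaves 1 component; it is not a cut vertex. No other vertex is a cut vertex either.

1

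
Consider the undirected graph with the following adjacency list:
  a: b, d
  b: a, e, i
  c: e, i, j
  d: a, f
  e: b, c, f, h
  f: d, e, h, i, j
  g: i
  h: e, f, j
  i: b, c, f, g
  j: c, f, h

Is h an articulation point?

Deleting h leaves 1 component (was 1) (its neighbors e, f, j remain connected to each other), so h is not a cut vertex.

No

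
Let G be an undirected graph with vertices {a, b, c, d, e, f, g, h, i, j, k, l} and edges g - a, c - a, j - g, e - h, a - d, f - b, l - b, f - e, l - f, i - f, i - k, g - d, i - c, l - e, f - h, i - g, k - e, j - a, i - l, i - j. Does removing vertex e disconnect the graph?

No

Deleting e leaves 1 component (was 1) (its neighbors f, h, k, l remain connected to each other), so e is not a cut vertex.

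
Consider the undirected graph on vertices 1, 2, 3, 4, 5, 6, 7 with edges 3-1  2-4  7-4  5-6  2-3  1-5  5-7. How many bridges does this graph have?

The edges on the cycle 2-3-1-5-7-4-2 are not bridges since each lies on that cycle.
But removing 5-6 disconnects 5 from 6 — this is a bridge.

1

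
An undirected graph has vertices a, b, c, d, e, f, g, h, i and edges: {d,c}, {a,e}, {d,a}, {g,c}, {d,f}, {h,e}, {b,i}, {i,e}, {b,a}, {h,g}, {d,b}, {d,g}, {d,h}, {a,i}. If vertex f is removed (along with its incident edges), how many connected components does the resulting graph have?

1

With f gone, the remaining components are: {a, b, c, d, e, g, h, i}.
That is 1 component.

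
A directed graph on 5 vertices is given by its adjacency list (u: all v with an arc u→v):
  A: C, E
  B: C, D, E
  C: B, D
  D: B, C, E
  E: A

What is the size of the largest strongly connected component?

{A, B, C, D, E} are all mutually reachable — one SCC of size 5.
The largest has 5 vertices.

5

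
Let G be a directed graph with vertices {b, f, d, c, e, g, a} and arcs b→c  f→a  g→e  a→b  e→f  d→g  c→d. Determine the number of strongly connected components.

1

{a, b, c, d, e, f, g} are all mutually reachable — one SCC of size 7.
That gives 1 strongly connected component.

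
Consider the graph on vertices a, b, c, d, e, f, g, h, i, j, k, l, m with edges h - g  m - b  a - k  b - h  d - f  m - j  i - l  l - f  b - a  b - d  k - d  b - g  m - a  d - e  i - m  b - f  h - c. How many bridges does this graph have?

The edges on the cycle i-l-f-b-m-i are not bridges since each lies on that cycle.
But removing m - j disconnects m from j; removing c - h disconnects c from h; removing d - e disconnects d from e — these are bridges.
That makes 3 bridges.

3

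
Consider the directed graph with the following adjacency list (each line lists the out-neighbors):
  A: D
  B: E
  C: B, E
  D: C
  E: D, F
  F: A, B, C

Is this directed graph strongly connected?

From A we can reach every vertex (A, B, C, D, E, F), and every vertex can reach A (A, B, C, D, E, F). So the whole graph is one strongly connected component.

Yes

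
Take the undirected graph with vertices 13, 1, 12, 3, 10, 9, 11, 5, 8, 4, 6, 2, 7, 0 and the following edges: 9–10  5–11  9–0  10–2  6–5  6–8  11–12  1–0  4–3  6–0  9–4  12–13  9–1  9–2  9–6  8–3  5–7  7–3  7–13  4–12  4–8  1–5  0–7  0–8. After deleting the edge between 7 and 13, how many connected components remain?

7 and 13 are still connected via 7-3-4-12-13, so the component count stays at 1.

1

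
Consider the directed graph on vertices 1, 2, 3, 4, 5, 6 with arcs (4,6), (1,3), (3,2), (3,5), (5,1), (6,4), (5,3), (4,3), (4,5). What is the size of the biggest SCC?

3

{1, 3, 5} are all mutually reachable — one SCC of size 3.
{4, 6} are all mutually reachable — one SCC of size 2.
{2} is an SCC by itself.
The largest has 3 vertices.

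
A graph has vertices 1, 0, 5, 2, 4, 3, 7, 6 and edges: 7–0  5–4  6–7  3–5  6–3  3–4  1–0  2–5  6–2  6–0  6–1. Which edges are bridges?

The edges on the cycle 6-2-5-4-3-6 are not bridges since each lies on that cycle.
Every edge lies on some cycle, so there are no bridges.

none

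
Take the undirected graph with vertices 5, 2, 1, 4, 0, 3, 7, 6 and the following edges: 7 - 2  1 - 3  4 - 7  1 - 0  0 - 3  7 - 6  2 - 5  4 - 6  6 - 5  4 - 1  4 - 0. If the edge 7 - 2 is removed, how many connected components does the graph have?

1

7 and 2 are still connected via 7-6-5-2, so the component count stays at 1.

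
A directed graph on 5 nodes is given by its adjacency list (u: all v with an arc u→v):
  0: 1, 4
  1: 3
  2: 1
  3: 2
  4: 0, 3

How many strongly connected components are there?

{1, 2, 3} are all mutually reachable — one SCC of size 3.
{0, 4} are all mutually reachable — one SCC of size 2.
That gives 2 strongly connected components.

2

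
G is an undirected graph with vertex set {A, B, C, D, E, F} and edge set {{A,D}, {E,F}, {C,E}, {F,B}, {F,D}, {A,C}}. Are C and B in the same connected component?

Yes

From C we can reach A, B, C, D, E, F, which includes B.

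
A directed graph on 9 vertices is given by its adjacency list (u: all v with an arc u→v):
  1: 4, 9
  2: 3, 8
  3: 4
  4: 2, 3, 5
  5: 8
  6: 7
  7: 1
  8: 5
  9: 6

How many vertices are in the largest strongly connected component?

{1, 6, 7, 9} are all mutually reachable — one SCC of size 4.
{2, 3, 4} are all mutually reachable — one SCC of size 3.
{5, 8} are all mutually reachable — one SCC of size 2.
The largest has 4 vertices.

4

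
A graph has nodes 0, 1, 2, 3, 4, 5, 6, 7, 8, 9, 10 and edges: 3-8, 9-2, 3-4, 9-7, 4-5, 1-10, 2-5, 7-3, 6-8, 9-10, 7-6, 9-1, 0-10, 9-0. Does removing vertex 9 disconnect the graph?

Deleting 9 raises the number of components from 1 to 2, so 9 is a cut vertex.

Yes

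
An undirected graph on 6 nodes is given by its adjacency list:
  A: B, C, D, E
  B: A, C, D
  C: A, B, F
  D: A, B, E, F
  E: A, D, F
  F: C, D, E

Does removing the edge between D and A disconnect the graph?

After removing D-A, the path D-B-A still connects them, so the edge is not a bridge.

No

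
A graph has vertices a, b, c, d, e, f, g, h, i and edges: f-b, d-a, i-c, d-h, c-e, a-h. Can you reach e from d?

The component containing d is {a, d, h}, and e is not in it.

No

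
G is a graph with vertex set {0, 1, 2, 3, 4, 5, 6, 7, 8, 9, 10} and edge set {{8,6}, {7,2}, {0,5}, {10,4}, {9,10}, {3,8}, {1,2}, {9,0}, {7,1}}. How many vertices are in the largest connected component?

5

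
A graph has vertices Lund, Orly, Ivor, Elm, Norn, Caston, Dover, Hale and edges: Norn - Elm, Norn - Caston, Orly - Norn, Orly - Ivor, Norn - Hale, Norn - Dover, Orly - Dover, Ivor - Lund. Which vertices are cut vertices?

Ivor, Norn, Orly

Removing Ivor increases the component count from 1 to 2, so Ivor is a cut vertex.
Removing Norn increases the component count from 1 to 4, so Norn is a cut vertex.
Removing Orly increases the component count from 1 to 2, so Orly is a cut vertex.
By contrast removing Dover leaves 1 component; it is not a cut vertex. No other vertex is a cut vertex either.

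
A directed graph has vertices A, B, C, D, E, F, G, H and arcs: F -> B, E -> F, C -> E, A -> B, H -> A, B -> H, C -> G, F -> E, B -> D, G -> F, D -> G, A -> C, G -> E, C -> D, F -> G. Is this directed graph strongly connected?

Yes

From A we can reach every vertex (A, B, C, D, E, F, G, H), and every vertex can reach A (A, B, C, D, E, F, G, H). So the whole graph is one strongly connected component.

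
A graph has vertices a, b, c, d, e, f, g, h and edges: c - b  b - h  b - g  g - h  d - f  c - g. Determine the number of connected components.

4

a is isolated — a component by itself.
e is isolated — a component by itself.
Starting from d we can reach d, f. That is one component of size 2.
Starting from b we can reach b, c, g, h. That is one component of size 4.
Total: 4 components.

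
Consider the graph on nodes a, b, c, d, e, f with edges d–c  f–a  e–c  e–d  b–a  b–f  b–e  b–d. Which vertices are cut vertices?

b

Removing b increases the component count from 1 to 2, so b is a cut vertex.
By contrast removing f leaves 1 component; it is not a cut vertex. No other vertex is a cut vertex either.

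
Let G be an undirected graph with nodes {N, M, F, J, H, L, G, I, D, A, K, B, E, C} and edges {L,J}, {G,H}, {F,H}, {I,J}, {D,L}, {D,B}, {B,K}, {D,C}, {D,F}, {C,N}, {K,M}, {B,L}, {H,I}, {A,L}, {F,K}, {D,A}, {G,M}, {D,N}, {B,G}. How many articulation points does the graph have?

1

Removing D increases the component count from 2 to 3, so D is a cut vertex.
By contrast removing A leaves 2 components; it is not a cut vertex. No other vertex is a cut vertex either.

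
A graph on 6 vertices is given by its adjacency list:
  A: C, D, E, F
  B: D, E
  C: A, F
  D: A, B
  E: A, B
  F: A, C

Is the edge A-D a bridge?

After removing A-D, the path A-E-B-D still connects them, so the edge is not a bridge.

No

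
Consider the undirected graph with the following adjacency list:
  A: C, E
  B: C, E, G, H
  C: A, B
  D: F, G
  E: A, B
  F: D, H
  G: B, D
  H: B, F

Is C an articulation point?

No

Deleting C leaves 1 component (was 1) (its neighbors A, B remain connected to each other), so C is not a cut vertex.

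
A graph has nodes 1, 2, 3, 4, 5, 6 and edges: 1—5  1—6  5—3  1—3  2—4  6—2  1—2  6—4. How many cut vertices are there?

1

Removing 1 increases the component count from 1 to 2, so 1 is a cut vertex.
By contrast removing 5 leaves 1 component; it is not a cut vertex. No other vertex is a cut vertex either.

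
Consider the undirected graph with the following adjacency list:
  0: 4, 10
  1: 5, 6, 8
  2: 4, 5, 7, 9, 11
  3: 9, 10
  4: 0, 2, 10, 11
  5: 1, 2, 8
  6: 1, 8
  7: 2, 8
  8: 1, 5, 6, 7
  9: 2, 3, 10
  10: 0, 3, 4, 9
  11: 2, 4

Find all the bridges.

none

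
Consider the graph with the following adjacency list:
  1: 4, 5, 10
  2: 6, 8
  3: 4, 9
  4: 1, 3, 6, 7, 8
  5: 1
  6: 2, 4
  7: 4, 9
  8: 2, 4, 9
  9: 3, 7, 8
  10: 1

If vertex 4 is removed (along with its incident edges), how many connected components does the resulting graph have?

2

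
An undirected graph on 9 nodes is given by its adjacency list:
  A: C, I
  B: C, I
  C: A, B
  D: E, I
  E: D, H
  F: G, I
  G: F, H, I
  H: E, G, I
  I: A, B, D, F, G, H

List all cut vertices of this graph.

Removing I increases the component count from 1 to 2, so I is a cut vertex.
By contrast removing F leaves 1 component; it is not a cut vertex. No other vertex is a cut vertex either.

I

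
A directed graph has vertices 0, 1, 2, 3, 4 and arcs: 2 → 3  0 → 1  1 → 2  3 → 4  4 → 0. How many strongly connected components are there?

1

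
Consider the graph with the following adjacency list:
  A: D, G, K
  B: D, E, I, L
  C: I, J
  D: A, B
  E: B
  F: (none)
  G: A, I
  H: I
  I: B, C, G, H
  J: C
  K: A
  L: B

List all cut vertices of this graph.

Removing A increases the component count from 2 to 3, so A is a cut vertex.
Removing B increases the component count from 2 to 4, so B is a cut vertex.
Removing C increases the component count from 2 to 3, so C is a cut vertex.
Likewise I is a cut vertex.
By contrast removing G leaves 2 components; it is not a cut vertex. No other vertex is a cut vertex either.

A, B, C, I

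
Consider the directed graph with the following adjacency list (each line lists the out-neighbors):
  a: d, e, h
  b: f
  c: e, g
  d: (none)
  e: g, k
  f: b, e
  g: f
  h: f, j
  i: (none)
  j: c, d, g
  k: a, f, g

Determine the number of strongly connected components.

3

{a, b, c, e, f, g, h, j, k} are all mutually reachable — one SCC of size 9.
{d} is an SCC by itself.
{i} is an SCC by itself.
That gives 3 strongly connected components.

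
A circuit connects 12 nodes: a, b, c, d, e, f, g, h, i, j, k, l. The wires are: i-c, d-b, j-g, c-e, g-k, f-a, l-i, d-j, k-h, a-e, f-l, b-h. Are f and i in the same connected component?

Yes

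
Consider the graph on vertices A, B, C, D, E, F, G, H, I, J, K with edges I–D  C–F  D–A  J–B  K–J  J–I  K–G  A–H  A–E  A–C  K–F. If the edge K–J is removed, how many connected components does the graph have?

1

K and J are still connected via K-F-C-A-D-I-J, so the component count stays at 1.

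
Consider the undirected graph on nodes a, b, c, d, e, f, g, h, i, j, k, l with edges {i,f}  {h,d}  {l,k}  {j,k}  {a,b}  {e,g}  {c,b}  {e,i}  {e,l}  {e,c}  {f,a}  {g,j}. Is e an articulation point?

Yes

Deleting e raises the number of components from 2 to 3, so e is a cut vertex.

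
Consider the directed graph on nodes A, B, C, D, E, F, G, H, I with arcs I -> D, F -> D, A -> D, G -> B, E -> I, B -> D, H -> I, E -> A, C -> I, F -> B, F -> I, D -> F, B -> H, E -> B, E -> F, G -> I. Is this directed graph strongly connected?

No

There is no directed path from G to C, so the graph is not strongly connected.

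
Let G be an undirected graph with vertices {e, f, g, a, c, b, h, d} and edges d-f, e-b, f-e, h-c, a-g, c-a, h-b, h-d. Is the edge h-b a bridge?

No

After removing h-b, the path h-d-f-e-b still connects them, so the edge is not a bridge.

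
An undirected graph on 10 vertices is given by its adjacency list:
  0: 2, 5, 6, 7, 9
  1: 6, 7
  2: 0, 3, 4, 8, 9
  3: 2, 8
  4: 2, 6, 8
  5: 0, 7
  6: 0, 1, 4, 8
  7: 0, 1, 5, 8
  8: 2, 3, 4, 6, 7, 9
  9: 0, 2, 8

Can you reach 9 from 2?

Yes

From 2 we can reach 0, 1, 2, 3, 4, 5, 6, 7, 8, 9, which includes 9.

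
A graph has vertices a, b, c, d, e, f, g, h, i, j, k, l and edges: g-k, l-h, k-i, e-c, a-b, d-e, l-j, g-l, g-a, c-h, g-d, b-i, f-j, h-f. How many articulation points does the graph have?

1

Removing g increases the component count from 1 to 2, so g is a cut vertex.
By contrast removing e leaves 1 component; it is not a cut vertex. No other vertex is a cut vertex either.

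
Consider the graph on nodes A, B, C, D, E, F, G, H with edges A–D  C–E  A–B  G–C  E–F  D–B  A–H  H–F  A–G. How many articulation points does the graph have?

Removing A increases the component count from 1 to 2, so A is a cut vertex.
By contrast removing E leaves 1 component; it is not a cut vertex. No other vertex is a cut vertex either.

1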